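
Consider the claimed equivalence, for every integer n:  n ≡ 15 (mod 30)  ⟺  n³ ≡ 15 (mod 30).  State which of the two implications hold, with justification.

Equivalent; both directions hold.

Forward direction. Suppose n ≡ 15 (mod 30). Write n = 30j + 15. Then (30j + 15)³ = 27000j³ + 40500j² + 20250j + 3375 = 30(900j³ + 1350j² + 675j + 112) + 15, so n³ ≡ 15 (mod 30).

Converse. Suppose n³ ≡ 15 (mod 30). The only residue r in {0, …, 29} with r³ ≡ 15 (mod 30) is r = 15, so n ≡ 15 (mod 30).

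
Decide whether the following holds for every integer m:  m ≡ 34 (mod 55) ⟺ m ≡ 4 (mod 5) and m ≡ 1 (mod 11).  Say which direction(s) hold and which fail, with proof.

(→) Suppose m ≡ 34 (mod 55); write m = 55j + 34. Since 5 ∣ 55, reducing mod 5 gives m ≡ 34 ≡ 4 (mod 5); since 11 ∣ 55, reducing mod 11 gives m ≡ 34 ≡ 1 (mod 11).

(←) Conversely, if m ≡ 4 (mod 5) and m ≡ 1 (mod 11), then by the Chinese remainder theorem m ≡ 34 (mod 55). This is exactly m ≡ 34 (mod 55).

Both directions hold; the statement is true.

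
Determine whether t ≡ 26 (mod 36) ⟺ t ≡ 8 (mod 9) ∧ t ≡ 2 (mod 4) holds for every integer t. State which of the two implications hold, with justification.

The biconditional holds.

(⇒) Suppose t ≡ 26 (mod 36); write t = 36j + 26. Since 9 ∣ 36, reducing mod 9 gives t ≡ 26 ≡ 8 (mod 9); since 4 ∣ 36, reducing mod 4 gives t ≡ 26 ≡ 2 (mod 4).

(⇐) Conversely, if t ≡ 8 (mod 9) and t ≡ 2 (mod 4), then by the Chinese remainder theorem t ≡ 26 (mod 36). This is exactly t ≡ 26 (mod 36).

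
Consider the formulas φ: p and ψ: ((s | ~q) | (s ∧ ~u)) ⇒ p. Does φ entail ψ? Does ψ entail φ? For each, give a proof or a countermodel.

[⇒] Assume the antecedent. If p is true, ((s | ~q) | (s ∧ ~u)) ⇒ p reduces to true regardless of the other variables. If p is false, the antecedent cannot hold. Either way ((s | ~q) | (s ∧ ~u)) ⇒ p holds.

[⇐] This fails. Under s = F, u = F, q = T, p = F, the left side is false but the right side is true.

Not equivalent: only (⇒) holds.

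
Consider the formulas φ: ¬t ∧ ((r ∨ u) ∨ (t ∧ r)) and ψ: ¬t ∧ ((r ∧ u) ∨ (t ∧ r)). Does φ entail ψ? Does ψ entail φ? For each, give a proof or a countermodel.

[⇐] Assume the antecedent. If t is true, the antecedent cannot hold. If t is false, the antecedent forces (t = F, u = T, r = T), and ¬t ∧ ((r ∨ u) ∨ (t ∧ r)) holds there. Either way ¬t ∧ ((r ∨ u) ∨ (t ∧ r)) holds.

[⇒] This fails. Under t = F, u = T, r = F, the left side is true but the right side is false.

Only the converse holds.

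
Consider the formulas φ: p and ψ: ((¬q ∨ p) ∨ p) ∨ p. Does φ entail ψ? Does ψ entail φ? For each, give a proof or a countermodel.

Forward direction. Assume the antecedent. If q is true, the antecedent forces (q = T, p = T), and ((¬q ∨ p) ∨ p) ∨ p holds there. If q is false, ((¬q ∨ p) ∨ p) ∨ p reduces to true regardless of the other variables. Either way ((¬q ∨ p) ∨ p) ∨ p holds.

Converse. This fails. Under q = F, p = F, the left side is false but the right side is true.

(⇒) holds; (⇐) fails.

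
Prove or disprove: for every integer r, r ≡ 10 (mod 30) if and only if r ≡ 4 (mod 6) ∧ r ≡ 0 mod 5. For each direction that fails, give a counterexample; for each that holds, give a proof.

Both directions hold.

(→) Suppose r ≡ 10 (mod 30); write r = 30j + 10. Since 6 ∣ 30, reducing mod 6 gives r ≡ 10 ≡ 4 (mod 6); since 5 ∣ 30, reducing mod 5 gives r ≡ 10 ≡ 0 (mod 5).

(←) Conversely, if r ≡ 4 (mod 6) and r ≡ 0 (mod 5), then by the Chinese remainder theorem r ≡ 10 (mod 30). This is exactly r ≡ 10 (mod 30).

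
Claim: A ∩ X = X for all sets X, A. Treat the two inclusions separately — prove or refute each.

(⊆) holds; (⊇) fails.

Forward inclusion. Let x ∈ A ∩ X. Then x ∈ X ∩ A, from which x ∈ X.

Reverse inclusion. This inclusion fails. Take X = {1}, A = ∅; then 1 ∈ X but 1 ∉ A ∩ X.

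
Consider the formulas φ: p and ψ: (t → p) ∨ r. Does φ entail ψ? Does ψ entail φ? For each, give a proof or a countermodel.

Only the forward implication holds.

(→) Assume the antecedent. If r is true, (t → p) ∨ r reduces to true regardless of the other variables. If r is false, the antecedent forces (r = F, p = T, t = F) or (r = F, p = T, t = T), and (t → p) ∨ r holds there. Either way (t → p) ∨ r holds.

(←) This fails. Under r = F, p = F, t = F, the left side is false but the right side is true.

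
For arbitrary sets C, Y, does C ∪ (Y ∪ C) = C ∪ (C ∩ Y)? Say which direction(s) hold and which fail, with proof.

The sets are not equal: only the reverse inclusion holds.

(⊆) This inclusion fails. Take C = ∅, Y = {1}; then 1 ∈ C ∪ (Y ∪ C) but 1 ∉ C ∪ (C ∩ Y).

(⊇) Let x ∈ C ∪ (C ∩ Y). Then either x ∈ C and x ∉ Y; or x ∈ C ∩ Y. In each case x ∈ C ∪ (Y ∪ C), so C ∪ (C ∩ Y) ⊆ C ∪ (Y ∪ C).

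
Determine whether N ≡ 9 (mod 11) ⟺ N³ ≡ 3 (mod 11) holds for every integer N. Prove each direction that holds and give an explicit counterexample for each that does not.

(→) Suppose N ≡ 9 (mod 11). Write N = 11j + 9. Then (11j + 9)³ = 1331j³ + 3267j² + 2673j + 729 = 11(121j³ + 297j² + 243j + 66) + 3, so N³ ≡ 3 (mod 11).

(←) Conversely, suppose N³ ≡ 3 (mod 11). The only residue r in {0, …, 10} with r³ ≡ 3 (mod 11) is r = 9, so N ≡ 9 (mod 11).

Both directions hold.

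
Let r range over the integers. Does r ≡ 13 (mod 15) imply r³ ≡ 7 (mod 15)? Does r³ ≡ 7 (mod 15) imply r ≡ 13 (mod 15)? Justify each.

(←) Suppose r³ ≡ 7 (mod 15). The only residue r in {0, …, 14} with r³ ≡ 7 (mod 15) is r = 13, so r ≡ 13 (mod 15).

(→) Suppose r ≡ 13 (mod 15). Write r = 15j + 13. Then (15j + 13)³ = 3375j³ + 8775j² + 7605j + 2197 = 15(225j³ + 585j² + 507j + 146) + 7, so r³ ≡ 7 (mod 15).

Both directions hold; the statement is true.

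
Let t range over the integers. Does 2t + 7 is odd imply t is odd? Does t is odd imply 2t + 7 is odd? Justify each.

The forward direction fails; the converse holds.

(⟸) Suppose t is odd. Since 2 is even, 2t is even for every t, so 2t + 7 has the same parity as 7, which is odd. Hence 2t + 7 is odd.

(⟹) This fails: take t = 0. Then 2t + 7 = 7, which is odd, yet t = 0 is even, not odd.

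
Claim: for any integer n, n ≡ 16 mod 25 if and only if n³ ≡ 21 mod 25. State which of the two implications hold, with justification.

(⇒) Suppose n ≡ 16 mod 25. Write n = 25j + 16. Then (25j + 16)³ = 15625j³ + 30000j² + 19200j + 4096 = 25(625j³ + 1200j² + 768j + 163) + 21, so n³ ≡ 21 (mod 25).

(⇐) Conversely, suppose n³ ≡ 21 (mod 25). The only residue r in {0, …, 24} with r³ ≡ 21 (mod 25) is r = 16, so n ≡ 16 (mod 25).

The biconditional holds.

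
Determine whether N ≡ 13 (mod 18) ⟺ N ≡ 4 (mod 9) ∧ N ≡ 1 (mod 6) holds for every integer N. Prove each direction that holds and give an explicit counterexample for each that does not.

(⟹) Suppose N ≡ 13 (mod 18); write N = 18j + 13. Since 9 ∣ 18, reducing mod 9 gives N ≡ 13 ≡ 4 (mod 9); since 6 ∣ 18, reducing mod 6 gives N ≡ 13 ≡ 1 (mod 6).

(⟸) Conversely, if N ≡ 4 (mod 9) and N ≡ 1 (mod 6), then by the Chinese remainder theorem N ≡ 13 (mod 18). This is exactly N ≡ 13 (mod 18).

Both directions hold.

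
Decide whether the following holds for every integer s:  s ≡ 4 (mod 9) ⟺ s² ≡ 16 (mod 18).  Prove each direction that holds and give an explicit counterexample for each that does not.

(⇒) This fails: take s = 13. Then 13 ≡ 4 (mod 9), but 13² = 169 ≡ 7 (mod 18), not 16.

(⇐) This fails: take s = 14. Then 14² = 196 ≡ 16 (mod 18), yet 14 ≡ 5 (mod 9), not 4.

Neither implication holds.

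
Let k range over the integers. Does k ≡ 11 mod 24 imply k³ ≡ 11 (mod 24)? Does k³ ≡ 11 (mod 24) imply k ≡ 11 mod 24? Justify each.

(⟹) Suppose k ≡ 11 mod 24. Write k = 24j + 11. Then (24j + 11)³ = 13824j³ + 19008j² + 8712j + 1331 = 24(576j³ + 792j² + 363j + 55) + 11, so k³ ≡ 11 (mod 24).

(⟸) Conversely, suppose k³ ≡ 11 (mod 24). The only residue r in {0, …, 23} with r³ ≡ 11 (mod 24) is r = 11, so k ≡ 11 (mod 24).

Both implications hold.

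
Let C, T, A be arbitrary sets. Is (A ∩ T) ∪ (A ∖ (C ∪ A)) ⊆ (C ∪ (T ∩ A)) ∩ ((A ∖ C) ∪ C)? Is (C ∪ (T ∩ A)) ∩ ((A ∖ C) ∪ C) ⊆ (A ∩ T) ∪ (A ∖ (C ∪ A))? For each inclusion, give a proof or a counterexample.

Only the forward inclusion holds.

(⟹) Let x ∈ (A ∩ T) ∪ (A ∖ (C ∪ A)). Then either x ∈ T ∩ A and x ∉ C; or x ∈ C ∩ T ∩ A. In each case x ∈ (C ∪ (T ∩ A)) ∩ ((A ∖ C) ∪ C), so (A ∩ T) ∪ (A ∖ (C ∪ A)) ⊆ (C ∪ (T ∩ A)) ∩ ((A ∖ C) ∪ C).

(⟸) This inclusion fails. Take C = {1}, T = ∅, A = ∅; then 1 ∈ (C ∪ (T ∩ A)) ∩ ((A ∖ C) ∪ C) but 1 ∉ (A ∩ T) ∪ (A ∖ (C ∪ A)).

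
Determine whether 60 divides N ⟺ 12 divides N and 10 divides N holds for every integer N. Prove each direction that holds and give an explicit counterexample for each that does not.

Both directions hold; the statement is true.

Forward direction. If 60 ∣ N, write N = 60q. Since 60 = 5·12, N = 12·(5q), so 12 ∣ N; and since 60 = 6·10, N = 10·(6q), so 10 ∣ N.

Converse. Suppose 12 ∣ N and 10 ∣ N. Any common multiple of 12 and 10 is a multiple of their lcm; here lcm(12, 10) = 12·10/gcd(12, 10) = 120/2 = 60, so 60 ∣ N.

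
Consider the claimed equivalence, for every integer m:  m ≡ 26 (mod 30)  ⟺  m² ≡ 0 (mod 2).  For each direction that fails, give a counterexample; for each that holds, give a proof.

(→) Suppose m ≡ 26 (mod 30). Then m² ≡ 26² = 676 (mod 30), and since 2 ∣ 30, also m² ≡ 0 (mod 2).

(←) This fails: take m = 0. Then 0² = 0 ≡ 0 (mod 2), yet 0 ≡ 0 (mod 30), not 26.

The forward direction holds; the converse fails.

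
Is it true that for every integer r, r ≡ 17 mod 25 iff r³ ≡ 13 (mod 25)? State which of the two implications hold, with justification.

[⇐] Suppose r³ ≡ 13 (mod 25). The only residue r in {0, …, 24} with r³ ≡ 13 (mod 25) is r = 17, so r ≡ 17 (mod 25).

[⇒] Suppose r ≡ 17 mod 25. Write r = 25j + 17. Then (25j + 17)³ = 15625j³ + 31875j² + 21675j + 4913 = 25(625j³ + 1275j² + 867j + 196) + 13, so r³ ≡ 13 (mod 25).

Both directions hold; the statement is true.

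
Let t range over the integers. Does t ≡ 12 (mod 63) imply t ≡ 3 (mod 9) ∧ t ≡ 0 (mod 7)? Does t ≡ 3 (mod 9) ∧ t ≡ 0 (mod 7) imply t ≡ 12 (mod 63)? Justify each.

(⟹) This fails: t = 12 gives 12 ≡ 12 (mod 63) but 12 ≡ 5 (mod 7), so the conjunction on the right does not hold.

(⟸) This fails: t = 21 satisfies both congruences on the right (21 ≡ 3 mod 9 and 21 ≡ 0 mod 7) yet 21 ≡ 21 (mod 63), not 12.

Neither direction holds.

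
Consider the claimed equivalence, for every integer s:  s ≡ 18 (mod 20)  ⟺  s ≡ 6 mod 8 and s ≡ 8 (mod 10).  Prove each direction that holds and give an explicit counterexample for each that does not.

(⟸) If s ≡ 6 (mod 8) and s ≡ 8 (mod 10), then by the Chinese remainder theorem s ≡ 38 (mod 40). Since 38 ≡ 18 (mod 20) and 20 ∣ 40, we get s ≡ 18 (mod 20).

(⟹) This fails: s = 18 gives 18 ≡ 18 (mod 20) but 18 ≡ 2 (mod 8), so the conjunction on the right does not hold.

Only the converse holds.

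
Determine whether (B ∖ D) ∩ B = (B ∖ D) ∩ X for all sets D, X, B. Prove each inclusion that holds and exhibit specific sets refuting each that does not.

(⊆) fails; (⊇) holds.

(⟹) This inclusion fails. Take D = ∅, X = ∅, B = {1}; then 1 ∈ (B ∖ D) ∩ B but 1 ∉ (B ∖ D) ∩ X.

(⟸) Let x ∈ (B ∖ D) ∩ X. Then x ∈ X ∩ B and x ∉ D, from which x ∈ (B ∖ D) ∩ B.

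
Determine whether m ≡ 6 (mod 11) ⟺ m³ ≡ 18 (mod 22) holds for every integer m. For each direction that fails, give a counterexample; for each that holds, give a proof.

(⇒) This fails: take m = 17. Then 17 ≡ 6 (mod 11), but 17³ = 4913 ≡ 7 (mod 22), not 18.

(⇐) Conversely, the residues r modulo 22 with r³ ≡ 18 (mod 22) are exactly {6}, and each is ≡ 6 (mod 11).

(⇒) fails; (⇐) holds.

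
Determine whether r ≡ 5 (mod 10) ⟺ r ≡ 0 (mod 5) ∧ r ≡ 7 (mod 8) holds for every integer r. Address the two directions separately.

(⇒) fails; (⇐) holds.

(→) This fails: r = 25 gives 25 ≡ 5 (mod 10) but 25 ≡ 1 (mod 8), so the conjunction on the right does not hold.

(←) Conversely, if r ≡ 0 (mod 5) and r ≡ 7 (mod 8), then by the Chinese remainder theorem r ≡ 15 (mod 40). Since 15 ≡ 5 (mod 10) and 10 ∣ 40, we get r ≡ 5 (mod 10).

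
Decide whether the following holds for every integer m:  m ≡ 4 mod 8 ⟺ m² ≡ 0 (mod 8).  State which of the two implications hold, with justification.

Forward direction. Suppose m ≡ 4 mod 8. Write m = 8j + 4. Then (8j + 4)² = 64j² + 64j + 16 = 8(8j² + 8j + 2) + 0, so m² ≡ 0 (mod 8).

Converse. This fails: take m = 0. Then 0² = 0 ≡ 0 (mod 8), yet 0 ≡ 0 (mod 8), not 4.

The forward direction holds; the converse fails.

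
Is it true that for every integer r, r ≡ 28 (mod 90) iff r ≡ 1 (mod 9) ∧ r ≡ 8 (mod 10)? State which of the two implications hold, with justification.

(←) If r ≡ 1 (mod 9) and r ≡ 8 (mod 10), then by the Chinese remainder theorem r ≡ 28 (mod 90). This is exactly r ≡ 28 (mod 90).

(→) Suppose r ≡ 28 (mod 90); write r = 90j + 28. Since 9 ∣ 90, reducing mod 9 gives r ≡ 28 ≡ 1 (mod 9); since 10 ∣ 90, reducing mod 10 gives r ≡ 28 ≡ 8 (mod 10).

Both directions hold.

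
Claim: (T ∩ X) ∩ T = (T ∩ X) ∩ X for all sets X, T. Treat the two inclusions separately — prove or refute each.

The two sets are equal.

(⊆) Let x ∈ (T ∩ X) ∩ T. Then x ∈ X ∩ T, from which x ∈ (T ∩ X) ∩ X.

(⊇) Let x ∈ (T ∩ X) ∩ X. Then x ∈ X ∩ T, from which x ∈ (T ∩ X) ∩ T.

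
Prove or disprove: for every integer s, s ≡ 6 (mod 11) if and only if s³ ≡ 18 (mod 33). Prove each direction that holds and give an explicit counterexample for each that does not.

(⇒) fails; (⇐) holds.

(⟸) The residues r modulo 33 with r³ ≡ 18 (mod 33) are exactly {6}, and each is ≡ 6 (mod 11).

(⟹) This fails: take s = 17. Then 17 ≡ 6 (mod 11), but 17³ = 4913 ≡ 29 (mod 33), not 18.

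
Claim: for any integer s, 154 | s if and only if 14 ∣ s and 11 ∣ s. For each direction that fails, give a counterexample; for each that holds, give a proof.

Both directions hold; the statement is true.

(→) If 154 ∣ s, write s = 154q. Since 154 = 11·14, s = 14·(11q), so 14 ∣ s; and since 154 = 14·11, s = 11·(14q), so 11 ∣ s.

(←) Suppose 14 ∣ s and 11 ∣ s. Any common multiple of 14 and 11 is a multiple of their lcm; here gcd(14, 11) = 1, so lcm(14, 11) = 14·11 = 154, so 154 ∣ s.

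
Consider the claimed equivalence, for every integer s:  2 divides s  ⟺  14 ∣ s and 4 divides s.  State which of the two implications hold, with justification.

The forward direction fails; the converse holds.

Forward direction. This fails: take s = 2. Certainly 2 ∣ 2, but 14 ∤ 2.

Converse. Suppose 14 ∣ s and 4 ∣ s. Any common multiple of 14 and 4 is a multiple of their lcm; here lcm(14, 4) = 14·4/gcd(14, 4) = 56/2 = 28, so 28 ∣ s. Since 2 ∣ 28, it follows that 2 ∣ s.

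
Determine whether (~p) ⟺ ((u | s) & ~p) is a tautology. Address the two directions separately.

Forward direction. This fails. Under s = F, u = F, p = F, the left side is true but the right side is false.

Converse. Assume the antecedent. If s is true, the antecedent forces (s = T, u = F, p = F) or (s = T, u = T, p = F), and ~p holds there. If s is false, the antecedent forces (s = F, u = T, p = F), and ~p holds there. Either way ~p holds.

Not equivalent: only (⇐) holds.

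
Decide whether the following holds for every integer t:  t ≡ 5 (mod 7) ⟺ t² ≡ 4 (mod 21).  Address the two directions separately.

(→) This fails: take t = 12. Then 12 ≡ 5 (mod 7), but 12² = 144 ≡ 18 (mod 21), not 4.

(←) This fails: take t = 2. Then 2² = 4 ≡ 4 (mod 21), yet 2 ≡ 2 (mod 7), not 5.

(⇒) fails and (⇐) fails.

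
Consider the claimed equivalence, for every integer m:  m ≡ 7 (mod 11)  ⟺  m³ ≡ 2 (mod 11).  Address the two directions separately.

Both directions hold; the statement is true.

Converse. For the converse, argue contrapositively. If m ≢ 7 (mod 11), then m is congruent to one of 0, 1, 2, 3, 4, 5, 6, 8, 9, 10 modulo 11, and these give m³ ≡ 0, 1, 8, 5, 9, 4, 7, 6, 3, 10 respectively — never 2.

Forward direction. Suppose m ≡ 7 (mod 11). Write m = 11j + 7. Then (11j + 7)³ = 1331j³ + 2541j² + 1617j + 343 = 11(121j³ + 231j² + 147j + 31) + 2, so m³ ≡ 2 (mod 11).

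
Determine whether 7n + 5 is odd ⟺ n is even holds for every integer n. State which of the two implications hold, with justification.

Forward direction. Suppose 7n + 5 is odd. Since 7 is odd, 7n and n have the same parity, so 7n + 5 ≡ n + 5 (mod 2). As 5 is odd, 7n + 5 is odd exactly when n is even. Thus n is even.

Converse. Suppose n is even; write n = 2j. Then 7n + 5 = 7·(2j) + 5 = 2·7j + 5, which is odd.

The biconditional holds.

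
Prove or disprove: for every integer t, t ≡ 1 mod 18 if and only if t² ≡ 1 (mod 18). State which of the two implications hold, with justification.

Not equivalent: only (⇒) holds.

(→) Suppose t ≡ 1 mod 18. Write t = 18j + 1. Then (18j + 1)² = 324j² + 36j + 1 = 18(18j² + 2j) + 1, so t² ≡ 1 (mod 18).

(←) This fails: take t = 17. Then 17² = 289 ≡ 1 (mod 18), yet 17 ≡ 17 (mod 18), not 1.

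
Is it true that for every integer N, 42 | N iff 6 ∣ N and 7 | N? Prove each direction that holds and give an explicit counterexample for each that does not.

(⇒) If 42 ∣ N, write N = 42q. Since 42 = 7·6, N = 6·(7q), so 6 ∣ N; and since 42 = 6·7, N = 7·(6q), so 7 ∣ N.

(⇐) Suppose 6 ∣ N and 7 ∣ N. Any common multiple of 6 and 7 is a multiple of their lcm; here gcd(6, 7) = 1, so lcm(6, 7) = 6·7 = 42, so 42 ∣ N.

Both directions hold.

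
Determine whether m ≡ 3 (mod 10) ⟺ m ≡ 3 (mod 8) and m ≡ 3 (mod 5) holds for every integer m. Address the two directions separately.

Not equivalent: only (⇐) holds.

(⇒) This fails: m = 33 gives 33 ≡ 3 (mod 10) but 33 ≡ 1 (mod 8), so the conjunction on the right does not hold.

(⇐) Conversely, if m ≡ 3 (mod 8) and m ≡ 3 (mod 5), then by the Chinese remainder theorem m ≡ 3 (mod 40). Since 3 ≡ 3 (mod 10) and 10 ∣ 40, we get m ≡ 3 (mod 10).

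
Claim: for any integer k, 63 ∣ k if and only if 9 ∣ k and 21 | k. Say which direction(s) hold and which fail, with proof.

Both directions hold.

(⟹) If 63 ∣ k, write k = 63q. Since 63 = 7·9, k = 9·(7q), so 9 ∣ k; and since 63 = 3·21, k = 21·(3q), so 21 ∣ k.

(⟸) Suppose 9 ∣ k and 21 ∣ k. Any common multiple of 9 and 21 is a multiple of their lcm; here lcm(9, 21) = 9·21/gcd(9, 21) = 189/3 = 63, so 63 ∣ k.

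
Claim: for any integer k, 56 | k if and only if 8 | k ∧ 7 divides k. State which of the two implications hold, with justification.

(⇒) If 56 ∣ k, write k = 56q. Since 56 = 7·8, k = 8·(7q), so 8 ∣ k; and since 56 = 8·7, k = 7·(8q), so 7 ∣ k.

(⇐) Suppose 8 ∣ k and 7 ∣ k. Any common multiple of 8 and 7 is a multiple of their lcm; here gcd(8, 7) = 1, so lcm(8, 7) = 8·7 = 56, so 56 ∣ k.

Equivalent; both directions hold.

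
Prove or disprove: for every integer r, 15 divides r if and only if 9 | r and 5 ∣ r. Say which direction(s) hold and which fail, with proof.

Not equivalent: only (⇐) holds.

(→) This fails: take r = 15. Certainly 15 ∣ 15, but 9 ∤ 15.

(←) Suppose 9 ∣ r and 5 ∣ r. Any common multiple of 9 and 5 is a multiple of their lcm; here gcd(9, 5) = 1, so lcm(9, 5) = 9·5 = 45, so 45 ∣ r. Since 15 ∣ 45, it follows that 15 ∣ r.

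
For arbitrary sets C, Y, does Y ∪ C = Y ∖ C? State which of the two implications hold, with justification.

(⟹) This inclusion fails. Take C = {1}, Y = ∅; then 1 ∈ Y ∪ C but 1 ∉ Y ∖ C.

(⟸) Let x ∈ Y ∖ C. Then x ∈ Y and x ∉ C, from which x ∈ Y ∪ C.

Only the reverse inclusion holds.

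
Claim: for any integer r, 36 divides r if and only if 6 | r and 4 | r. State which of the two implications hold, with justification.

[⇐] This fails: take r = 12. Both 6 ∣ 12 and 4 ∣ 12, yet 12 is not a multiple of 36 (since 12 = 0·36 + 12), so 36 ∤ 12.

[⇒] If 36 ∣ r, write r = 36q. Since 36 = 6·6, r = 6·(6q), so 6 ∣ r; and since 36 = 9·4, r = 4·(9q), so 4 ∣ r.

(⇒) holds; (⇐) fails.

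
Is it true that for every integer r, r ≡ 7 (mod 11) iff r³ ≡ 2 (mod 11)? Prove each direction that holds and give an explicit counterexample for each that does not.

(→) Suppose r ≡ 7 (mod 11). Write r = 11j + 7. Then (11j + 7)³ = 1331j³ + 2541j² + 1617j + 343 = 11(121j³ + 231j² + 147j + 31) + 2, so r³ ≡ 2 (mod 11).

(←) Conversely, suppose r³ ≡ 2 (mod 11). The only residue r in {0, …, 10} with r³ ≡ 2 (mod 11) is r = 7, so r ≡ 7 (mod 11).

The biconditional holds.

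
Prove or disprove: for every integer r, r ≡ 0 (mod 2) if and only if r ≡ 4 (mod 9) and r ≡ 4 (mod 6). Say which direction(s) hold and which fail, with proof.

(⇒) fails; (⇐) holds.

(←) If r ≡ 4 (mod 9) and r ≡ 4 (mod 6), then by the Chinese remainder theorem r ≡ 4 (mod 18). Since 4 ≡ 0 (mod 2) and 2 ∣ 18, we get r ≡ 0 (mod 2).

(→) This fails: r = 0 gives 0 ≡ 0 (mod 2) but 0 ≡ 0 (mod 9), so the conjunction on the right does not hold.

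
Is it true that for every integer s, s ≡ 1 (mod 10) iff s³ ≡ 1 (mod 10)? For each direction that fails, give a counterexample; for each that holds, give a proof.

[⇒] Suppose s ≡ 1 (mod 10). Write s = 10j + 1. Then (10j + 1)³ = 1000j³ + 300j² + 30j + 1 = 10(100j³ + 30j² + 3j) + 1, so s³ ≡ 1 (mod 10).

[⇐] For the converse, argue contrapositively. If s ≢ 1 (mod 10), then s is congruent to one of 0, 2, 3, 4, 5, 6, 7, 8, 9 modulo 10, and these give s³ ≡ 0, 8, 7, 4, 5, 6, 3, 2, 9 respectively — never 1.

Equivalent; both directions hold.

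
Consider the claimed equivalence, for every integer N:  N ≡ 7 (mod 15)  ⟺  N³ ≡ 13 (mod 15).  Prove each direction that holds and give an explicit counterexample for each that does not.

(⟹) Suppose N ≡ 7 (mod 15). Write N = 15j + 7. Then (15j + 7)³ = 3375j³ + 4725j² + 2205j + 343 = 15(225j³ + 315j² + 147j + 22) + 13, so N³ ≡ 13 (mod 15).

(⟸) Conversely, suppose N³ ≡ 13 (mod 15). The only residue r in {0, …, 14} with r³ ≡ 13 (mod 15) is r = 7, so N ≡ 7 (mod 15).

The biconditional holds.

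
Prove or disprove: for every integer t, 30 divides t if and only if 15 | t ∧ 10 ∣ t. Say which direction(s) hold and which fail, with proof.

Equivalent; both directions hold.

Forward direction. If 30 ∣ t, write t = 30q. Since 30 = 2·15, t = 15·(2q), so 15 ∣ t; and since 30 = 3·10, t = 10·(3q), so 10 ∣ t.

Converse. Suppose 15 ∣ t and 10 ∣ t. Any common multiple of 15 and 10 is a multiple of their lcm; here lcm(15, 10) = 15·10/gcd(15, 10) = 150/5 = 30, so 30 ∣ t.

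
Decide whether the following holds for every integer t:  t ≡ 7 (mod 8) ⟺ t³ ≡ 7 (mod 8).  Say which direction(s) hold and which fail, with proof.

Forward direction. Suppose t ≡ 7 (mod 8). Write t = 8j + 7. Then (8j + 7)³ = 512j³ + 1344j² + 1176j + 343 = 8(64j³ + 168j² + 147j + 42) + 7, so t³ ≡ 7 (mod 8).

Converse. For the converse, argue contrapositively. If t ≢ 7 (mod 8), then t is congruent to one of 0, 1, 2, 3, 4, 5, 6 modulo 8, and these give t³ ≡ 0, 1, 0, 3, 0, 5, 0 respectively — never 7.

Equivalent; both directions hold.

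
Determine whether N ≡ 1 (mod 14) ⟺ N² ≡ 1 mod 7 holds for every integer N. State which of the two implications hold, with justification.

[⇒] Suppose N ≡ 1 (mod 14). Then N² ≡ 1² = 1 (mod 14), and since 7 ∣ 14, also N² ≡ 1 (mod 7).

[⇐] This fails: take N = 6. Then 6² = 36 ≡ 1 (mod 7), yet 6 ≡ 6 (mod 14), not 1.

The forward direction holds; the converse fails.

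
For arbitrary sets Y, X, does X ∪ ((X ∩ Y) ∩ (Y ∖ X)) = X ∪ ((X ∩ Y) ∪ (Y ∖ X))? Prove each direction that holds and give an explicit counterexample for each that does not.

The sets are not equal: only the forward inclusion holds.

(⊆) Let x ∈ X ∪ ((X ∩ Y) ∩ (Y ∖ X)). Then either x ∈ X and x ∉ Y; or x ∈ Y ∩ X. In each case x ∈ X ∪ ((X ∩ Y) ∪ (Y ∖ X)), so X ∪ ((X ∩ Y) ∩ (Y ∖ X)) ⊆ X ∪ ((X ∩ Y) ∪ (Y ∖ X)).

(⊇) This inclusion fails. Take Y = {1}, X = ∅; then 1 ∈ X ∪ ((X ∩ Y) ∪ (Y ∖ X)) but 1 ∉ X ∪ ((X ∩ Y) ∩ (Y ∖ X)).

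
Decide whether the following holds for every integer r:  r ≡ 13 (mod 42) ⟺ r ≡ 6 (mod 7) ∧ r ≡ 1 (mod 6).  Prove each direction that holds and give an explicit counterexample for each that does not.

(⇒) Suppose r ≡ 13 (mod 42); write r = 42j + 13. Since 7 ∣ 42, reducing mod 7 gives r ≡ 13 ≡ 6 (mod 7); since 6 ∣ 42, reducing mod 6 gives r ≡ 13 ≡ 1 (mod 6).

(⇐) Conversely, if r ≡ 6 (mod 7) and r ≡ 1 (mod 6), then by the Chinese remainder theorem r ≡ 13 (mod 42). This is exactly r ≡ 13 (mod 42).

The biconditional holds.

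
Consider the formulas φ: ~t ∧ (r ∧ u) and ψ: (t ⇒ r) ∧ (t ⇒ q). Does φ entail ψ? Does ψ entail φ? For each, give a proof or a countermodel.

Not equivalent: only (⇒) holds.

(→) Assume the antecedent. If u is true, the antecedent forces (u = T, r = T, q = F, t = F) or (u = T, r = T, q = T, t = F), and (t ⇒ r) ∧ (t ⇒ q) holds there. If u is false, the antecedent cannot hold. Either way (t ⇒ r) ∧ (t ⇒ q) holds.

(←) This fails. Under u = F, r = F, q = F, t = F, the left side is false but the right side is true.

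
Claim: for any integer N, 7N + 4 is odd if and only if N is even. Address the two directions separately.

[⇒] This fails: N = 7 gives 7N + 4 = 53, which is odd, but 7 is odd, not even.

[⇐] This also fails: N = 2 is even, but 7N + 4 = 18 is even, not odd.

Neither implication holds.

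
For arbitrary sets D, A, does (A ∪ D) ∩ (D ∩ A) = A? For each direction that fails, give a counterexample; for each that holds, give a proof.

(⟸) This inclusion fails. Take D = ∅, A = {1}; then 1 ∈ A but 1 ∉ (A ∪ D) ∩ (D ∩ A).

(⟹) Let x ∈ (A ∪ D) ∩ (D ∩ A). Then x ∈ D ∩ A, from which x ∈ A.

Only the forward inclusion holds.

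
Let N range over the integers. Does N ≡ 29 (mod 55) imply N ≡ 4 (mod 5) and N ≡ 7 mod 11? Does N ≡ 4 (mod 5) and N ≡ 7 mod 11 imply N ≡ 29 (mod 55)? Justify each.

Both directions hold.

(⟹) Suppose N ≡ 29 (mod 55); write N = 55j + 29. Since 5 ∣ 55, reducing mod 5 gives N ≡ 29 ≡ 4 (mod 5); since 11 ∣ 55, reducing mod 11 gives N ≡ 29 ≡ 7 (mod 11).

(⟸) Conversely, if N ≡ 4 (mod 5) and N ≡ 7 (mod 11), then by the Chinese remainder theorem N ≡ 29 (mod 55). This is exactly N ≡ 29 (mod 55).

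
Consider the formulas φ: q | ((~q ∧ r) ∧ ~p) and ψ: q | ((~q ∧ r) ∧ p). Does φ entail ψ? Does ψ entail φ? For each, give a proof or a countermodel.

(⟹) This fails. Under q = F, r = T, p = F, the left side is true but the right side is false.

(⟸) This fails. Under q = F, r = T, p = T, the left side is false but the right side is true.

Neither direction holds.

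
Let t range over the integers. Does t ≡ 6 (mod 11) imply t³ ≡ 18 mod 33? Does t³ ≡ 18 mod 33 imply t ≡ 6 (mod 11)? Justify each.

Forward direction. This fails: take t = 17. Then 17 ≡ 6 (mod 11), but 17³ = 4913 ≡ 29 (mod 33), not 18.

Converse. The residues r modulo 33 with r³ ≡ 18 (mod 33) are exactly {6}, and each is ≡ 6 (mod 11).

The forward direction fails; the converse holds.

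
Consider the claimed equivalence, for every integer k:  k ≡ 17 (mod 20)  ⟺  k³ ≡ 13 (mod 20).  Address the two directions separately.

(⟹) Suppose k ≡ 17 (mod 20). Write k = 20j + 17. Then (20j + 17)³ = 8000j³ + 20400j² + 17340j + 4913 = 20(400j³ + 1020j² + 867j + 245) + 13, so k³ ≡ 13 (mod 20).

(⟸) Conversely, suppose k³ ≡ 13 (mod 20). The only residue r in {0, …, 19} with r³ ≡ 13 (mod 20) is r = 17, so k ≡ 17 (mod 20).

Both implications hold.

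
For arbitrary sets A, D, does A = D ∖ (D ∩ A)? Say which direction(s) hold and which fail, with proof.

(⊆) This inclusion fails. Take A = {1}, D = ∅; then 1 ∈ A but 1 ∉ D ∖ (D ∩ A).

(⊇) This inclusion fails. Take A = ∅, D = {1}; then 1 ∈ D ∖ (D ∩ A) but 1 ∉ A.

Both inclusions fail.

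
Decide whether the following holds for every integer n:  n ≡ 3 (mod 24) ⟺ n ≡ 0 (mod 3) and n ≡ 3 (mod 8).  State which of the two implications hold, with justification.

(→) Suppose n ≡ 3 (mod 24); write n = 24j + 3. Since 3 ∣ 24, reducing mod 3 gives n ≡ 3 ≡ 0 (mod 3); since 8 ∣ 24, reducing mod 8 gives n ≡ 3 (mod 8).

(←) Conversely, if n ≡ 0 (mod 3) and n ≡ 3 (mod 8), then by the Chinese remainder theorem n ≡ 3 (mod 24). This is exactly n ≡ 3 (mod 24).

Both directions hold; the statement is true.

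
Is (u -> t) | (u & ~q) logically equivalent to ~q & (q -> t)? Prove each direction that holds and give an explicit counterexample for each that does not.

Forward direction. This fails. Under u = F, t = F, q = T, the left side is true but the right side is false.

Converse. Assume the antecedent. If u is true, the antecedent forces (u = T, t = F, q = F) or (u = T, t = T, q = F), and (u -> t) | (u & ~q) holds there. If u is false, (u -> t) | (u & ~q) reduces to true regardless of the other variables. Either way (u -> t) | (u & ~q) holds.

Only the reverse direction holds.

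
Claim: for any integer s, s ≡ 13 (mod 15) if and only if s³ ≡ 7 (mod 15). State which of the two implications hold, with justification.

The biconditional holds.

(⇒) Suppose s ≡ 13 (mod 15). Write s = 15j + 13. Then (15j + 13)³ = 3375j³ + 8775j² + 7605j + 2197 = 15(225j³ + 585j² + 507j + 146) + 7, so s³ ≡ 7 (mod 15).

(⇐) Conversely, suppose s³ ≡ 7 (mod 15). The only residue r in {0, …, 14} with r³ ≡ 7 (mod 15) is r = 13, so s ≡ 13 (mod 15).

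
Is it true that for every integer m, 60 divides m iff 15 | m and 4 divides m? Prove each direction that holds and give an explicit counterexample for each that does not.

[⇒] If 60 ∣ m, write m = 60q. Since 60 = 4·15, m = 15·(4q), so 15 ∣ m; and since 60 = 15·4, m = 4·(15q), so 4 ∣ m.

[⇐] Suppose 15 ∣ m and 4 ∣ m. Any common multiple of 15 and 4 is a multiple of their lcm; here gcd(15, 4) = 1, so lcm(15, 4) = 15·4 = 60, so 60 ∣ m.

Both directions hold.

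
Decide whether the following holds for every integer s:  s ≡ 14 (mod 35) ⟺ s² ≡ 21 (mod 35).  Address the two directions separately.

(⟹) Suppose s ≡ 14 (mod 35). Write s = 35j + 14. Then (35j + 14)² = 1225j² + 980j + 196 = 35(35j² + 28j + 5) + 21, so s² ≡ 21 (mod 35).

(⟸) This fails: take s = 21. Then 21² = 441 ≡ 21 (mod 35), yet 21 ≡ 21 (mod 35), not 14.

Not equivalent: only (⇒) holds.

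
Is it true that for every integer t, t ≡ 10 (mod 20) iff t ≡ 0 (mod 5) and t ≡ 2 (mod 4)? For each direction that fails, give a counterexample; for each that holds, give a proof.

Both directions hold; the statement is true.

(←) If t ≡ 0 (mod 5) and t ≡ 2 (mod 4), then by the Chinese remainder theorem t ≡ 10 (mod 20). This is exactly t ≡ 10 (mod 20).

(→) Suppose t ≡ 10 (mod 20); write t = 20j + 10. Since 5 ∣ 20, reducing mod 5 gives t ≡ 10 ≡ 0 (mod 5); since 4 ∣ 20, reducing mod 4 gives t ≡ 10 ≡ 2 (mod 4).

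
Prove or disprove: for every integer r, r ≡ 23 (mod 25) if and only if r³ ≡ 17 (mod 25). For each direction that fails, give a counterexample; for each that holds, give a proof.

(⟹) Suppose r ≡ 23 (mod 25). Write r = 25j + 23. Then (25j + 23)³ = 15625j³ + 43125j² + 39675j + 12167 = 25(625j³ + 1725j² + 1587j + 486) + 17, so r³ ≡ 17 (mod 25).

(⟸) Conversely, suppose r³ ≡ 17 (mod 25). The only residue r in {0, …, 24} with r³ ≡ 17 (mod 25) is r = 23, so r ≡ 23 (mod 25).

The biconditional holds.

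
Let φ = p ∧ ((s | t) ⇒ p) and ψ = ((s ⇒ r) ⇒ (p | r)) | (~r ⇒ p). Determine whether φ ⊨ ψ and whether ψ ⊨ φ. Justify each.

Only the forward implication holds.

(→) Assume the antecedent. If p is true, ((s ⇒ r) ⇒ (p | r)) | (~r ⇒ p) reduces to true regardless of the other variables. If p is false, the antecedent cannot hold. Either way ((s ⇒ r) ⇒ (p | r)) | (~r ⇒ p) holds.

(←) This fails. Under s = T, p = F, t = F, r = F, the left side is false but the right side is true.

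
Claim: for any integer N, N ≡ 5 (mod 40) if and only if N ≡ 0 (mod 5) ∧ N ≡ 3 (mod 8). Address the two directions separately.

Neither direction holds.

(⇒) This fails: N = 5 gives 5 ≡ 5 (mod 40) but 5 ≡ 5 (mod 8), so the conjunction on the right does not hold.

(⇐) This fails: N = 35 satisfies both congruences on the right (35 ≡ 0 mod 5 and 35 ≡ 3 mod 8) yet 35 ≡ 35 (mod 40), not 5.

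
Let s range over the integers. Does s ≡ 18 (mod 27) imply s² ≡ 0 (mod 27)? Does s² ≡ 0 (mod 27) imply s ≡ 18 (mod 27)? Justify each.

Not equivalent: only (⇒) holds.

(→) Suppose s ≡ 18 (mod 27). Write s = 27j + 18. Then (27j + 18)² = 729j² + 972j + 324 = 27(27j² + 36j + 12) + 0, so s² ≡ 0 (mod 27).

(←) This fails: take s = 0. Then 0² = 0 ≡ 0 (mod 27), yet 0 ≡ 0 (mod 27), not 18.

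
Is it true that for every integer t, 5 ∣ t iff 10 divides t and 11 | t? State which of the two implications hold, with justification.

Forward direction. This fails: take t = 5. Certainly 5 ∣ 5, but 10 ∤ 5.

Converse. Suppose 10 ∣ t and 11 ∣ t. Any common multiple of 10 and 11 is a multiple of their lcm; here gcd(10, 11) = 1, so lcm(10, 11) = 10·11 = 110, so 110 ∣ t. Since 5 ∣ 110, it follows that 5 ∣ t.

Only the reverse direction holds.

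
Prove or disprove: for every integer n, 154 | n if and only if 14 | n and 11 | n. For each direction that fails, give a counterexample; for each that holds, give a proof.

Equivalent; both directions hold.

Converse. Suppose 14 ∣ n and 11 ∣ n. Any common multiple of 14 and 11 is a multiple of their lcm; here gcd(14, 11) = 1, so lcm(14, 11) = 14·11 = 154, so 154 ∣ n.

Forward direction. If 154 ∣ n, write n = 154q. Since 154 = 11·14, n = 14·(11q), so 14 ∣ n; and since 154 = 14·11, n = 11·(14q), so 11 ∣ n.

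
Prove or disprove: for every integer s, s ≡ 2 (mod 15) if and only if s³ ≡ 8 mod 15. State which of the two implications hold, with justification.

The biconditional holds.

(→) Suppose s ≡ 2 (mod 15). Write s = 15j + 2. Then (15j + 2)³ = 3375j³ + 1350j² + 180j + 8 = 15(225j³ + 90j² + 12j) + 8, so s³ ≡ 8 (mod 15).

(←) Conversely, suppose s³ ≡ 8 (mod 15). The only residue r in {0, …, 14} with r³ ≡ 8 (mod 15) is r = 2, so s ≡ 2 (mod 15).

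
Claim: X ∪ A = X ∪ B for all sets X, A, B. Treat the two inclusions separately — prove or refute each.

Forward inclusion. This inclusion fails. Take X = ∅, A = {1}, B = ∅; then 1 ∈ X ∪ A but 1 ∉ X ∪ B.

Reverse inclusion. This inclusion fails. Take X = ∅, A = ∅, B = {1}; then 1 ∈ X ∪ B but 1 ∉ X ∪ A.

(⊆) fails and (⊇) fails.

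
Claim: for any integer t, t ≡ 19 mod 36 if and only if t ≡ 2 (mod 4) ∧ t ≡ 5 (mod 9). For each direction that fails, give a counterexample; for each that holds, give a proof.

(→) This fails: t = 19 gives 19 ≡ 19 (mod 36) but 19 ≡ 3 (mod 4), so the conjunction on the right does not hold.

(←) This fails: t = 14 satisfies both congruences on the right (14 ≡ 2 mod 4 and 14 ≡ 5 mod 9) yet 14 ≡ 14 (mod 36), not 19.

Both directions fail.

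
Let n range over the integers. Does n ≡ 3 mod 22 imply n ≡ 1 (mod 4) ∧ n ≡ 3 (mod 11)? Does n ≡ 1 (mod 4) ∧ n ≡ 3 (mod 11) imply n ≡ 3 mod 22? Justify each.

(⇒) This fails: n = 3 gives 3 ≡ 3 (mod 22) but 3 ≡ 3 (mod 4), so the conjunction on the right does not hold.

(⇐) Conversely, if n ≡ 1 (mod 4) and n ≡ 3 (mod 11), then by the Chinese remainder theorem n ≡ 25 (mod 44). Since 25 ≡ 3 (mod 22) and 22 ∣ 44, we get n ≡ 3 (mod 22).

Only the converse holds.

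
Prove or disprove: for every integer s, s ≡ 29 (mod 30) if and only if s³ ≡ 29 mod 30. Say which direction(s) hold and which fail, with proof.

[⇐] Suppose s³ ≡ 29 (mod 30). The only residue r in {0, …, 29} with r³ ≡ 29 (mod 30) is r = 29, so s ≡ 29 (mod 30).

[⇒] Suppose s ≡ 29 (mod 30). Write s = 30j + 29. Then (30j + 29)³ = 27000j³ + 78300j² + 75690j + 24389 = 30(900j³ + 2610j² + 2523j + 812) + 29, so s³ ≡ 29 (mod 30).

Equivalent; both directions hold.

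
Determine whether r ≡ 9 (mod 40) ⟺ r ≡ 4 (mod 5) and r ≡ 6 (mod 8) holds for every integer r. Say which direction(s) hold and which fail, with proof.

Neither implication holds.

Forward direction. This fails: r = 9 gives 9 ≡ 9 (mod 40) but 9 ≡ 1 (mod 8), so the conjunction on the right does not hold.

Converse. This fails: r = 14 satisfies both congruences on the right (14 ≡ 4 mod 5 and 14 ≡ 6 mod 8) yet 14 ≡ 14 (mod 40), not 9.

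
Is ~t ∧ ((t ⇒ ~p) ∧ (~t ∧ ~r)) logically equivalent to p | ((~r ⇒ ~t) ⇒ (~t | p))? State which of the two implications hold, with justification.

Only the forward implication holds.

(←) This fails. Under r = T, p = F, t = F, the left side is false but the right side is true.

(→) Assume the antecedent. If r is true, the antecedent cannot hold. If r is false, p | ((~r ⇒ ~t) ⇒ (~t | p)) reduces to true regardless of the other variables. Either way p | ((~r ⇒ ~t) ⇒ (~t | p)) holds.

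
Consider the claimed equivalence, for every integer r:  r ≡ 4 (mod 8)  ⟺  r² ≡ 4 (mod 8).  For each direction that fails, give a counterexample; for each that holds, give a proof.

[⇒] This fails: take r = 4. Then 4 ≡ 4 (mod 8), but 4² = 16 ≡ 0 (mod 8), not 4.

[⇐] This fails: take r = 2. Then 2² = 4 ≡ 4 (mod 8), yet 2 ≡ 2 (mod 8), not 4.

(⇒) fails and (⇐) fails.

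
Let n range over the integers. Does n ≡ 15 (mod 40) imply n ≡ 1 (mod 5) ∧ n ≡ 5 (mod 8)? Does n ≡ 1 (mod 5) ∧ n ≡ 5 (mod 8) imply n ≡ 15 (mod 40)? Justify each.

(⟹) This fails: n = 15 gives 15 ≡ 15 (mod 40) but 15 ≡ 0 (mod 5), so the conjunction on the right does not hold.

(⟸) This fails: n = 21 satisfies both congruences on the right (21 ≡ 1 mod 5 and 21 ≡ 5 mod 8) yet 21 ≡ 21 (mod 40), not 15.

(⇒) fails and (⇐) fails.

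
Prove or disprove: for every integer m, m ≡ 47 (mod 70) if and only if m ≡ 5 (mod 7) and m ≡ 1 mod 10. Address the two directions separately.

Forward direction. This fails: m = 47 gives 47 ≡ 47 (mod 70) but 47 ≡ 7 (mod 10), so the conjunction on the right does not hold.

Converse. This fails: m = 61 satisfies both congruences on the right (61 ≡ 5 mod 7 and 61 ≡ 1 mod 10) yet 61 ≡ 61 (mod 70), not 47.

Neither implication holds.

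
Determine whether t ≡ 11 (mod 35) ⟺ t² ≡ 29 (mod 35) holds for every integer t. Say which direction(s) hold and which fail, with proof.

(⇒) This fails: take t = 11. Then 11 ≡ 11 (mod 35), but 11² = 121 ≡ 16 (mod 35), not 29.

(⇐) This fails: take t = 8. Then 8² = 64 ≡ 29 (mod 35), yet 8 ≡ 8 (mod 35), not 11.

Neither implication holds.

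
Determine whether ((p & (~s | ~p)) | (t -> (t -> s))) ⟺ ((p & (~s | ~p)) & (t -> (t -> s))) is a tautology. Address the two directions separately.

(⇒) fails; (⇐) holds.

(⟹) This fails. Under t = F, s = F, p = F, the left side is true but the right side is false.

(⟸) Assume the antecedent. If t is true, the antecedent cannot hold. If t is false, the consequent reduces to true regardless of the other variables. Either way the consequent holds.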